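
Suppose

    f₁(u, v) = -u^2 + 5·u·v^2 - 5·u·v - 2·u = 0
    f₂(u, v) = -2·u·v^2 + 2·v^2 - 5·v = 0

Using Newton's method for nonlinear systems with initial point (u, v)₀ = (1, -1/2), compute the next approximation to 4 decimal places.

(6.6667, -0.5667)

At (1, -1/2): F = (0.7500, 2.5000).
Jacobian J = [[-2·u + 5·v^2 - 5·v - 2, 10·u·v - 5·u], [-2·v^2, -4·u·v + 4·v - 5]].
At the point, J = [[-0.2500, -10.0000], [-0.5000, -5.0000]] (det J = -3.7500).
Solving J·Δ = −F gives Δ = (5.6667, -0.0667).
Then the next iterate is (u, v)₁ = (6.6667, -0.5667).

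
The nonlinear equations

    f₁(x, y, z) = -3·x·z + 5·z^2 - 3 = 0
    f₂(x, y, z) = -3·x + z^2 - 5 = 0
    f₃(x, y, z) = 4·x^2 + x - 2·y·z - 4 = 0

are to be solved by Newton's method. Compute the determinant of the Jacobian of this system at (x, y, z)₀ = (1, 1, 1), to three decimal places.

30.000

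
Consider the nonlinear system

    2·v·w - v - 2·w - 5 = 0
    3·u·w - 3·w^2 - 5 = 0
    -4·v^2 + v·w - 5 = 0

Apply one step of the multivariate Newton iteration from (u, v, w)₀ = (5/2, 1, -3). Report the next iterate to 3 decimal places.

(3.730, 0.143, -0.429)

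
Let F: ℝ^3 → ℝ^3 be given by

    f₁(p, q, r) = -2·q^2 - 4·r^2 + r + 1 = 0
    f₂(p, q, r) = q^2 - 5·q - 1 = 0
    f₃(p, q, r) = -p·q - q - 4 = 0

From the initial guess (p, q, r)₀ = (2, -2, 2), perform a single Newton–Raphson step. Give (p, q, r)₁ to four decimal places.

(3.1667, -0.5556, 1.3704)

At (2, -2, 2): F = (-21.0000, 13.0000, 2.0000).
Jacobian J = [[0, -4·q, -8·r + 1], [0, 2·q - 5, 0], [-q, -p - 1, 0]].
At the point, J = [[0.0000, 8.0000, -15.0000], [0.0000, -9.0000, 0.0000], [2.0000, -3.0000, 0.0000]] (det J = -270.0000).
Solving J·Δ = −F gives Δ = (1.1667, 1.4444, -0.6296).
Then the next iterate is (p, q, r)₁ = (3.1667, -0.5556, 1.3704).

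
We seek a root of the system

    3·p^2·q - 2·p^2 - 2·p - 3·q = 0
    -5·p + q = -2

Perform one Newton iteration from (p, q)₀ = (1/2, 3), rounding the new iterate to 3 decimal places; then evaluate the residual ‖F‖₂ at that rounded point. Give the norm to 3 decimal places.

At (1/2, 3): F = (-8.250, 2.500).
Jacobian J = [[6·p·q - 4·p - 2, 3·p^2 - 3], [-5, 1]].
At the point, J = [[5.000, -2.250], [-5.000, 1.000]] (det J = -6.250).
Solving J·Δ = −F gives Δ = (-0.420, -4.600).
Then the next iterate is (p, q)₁ = (0.080, -1.600).
Re-evaluating at (0.080, -1.600): F = (4.59648, 0.000), so ‖F‖₂ = 4.596.

4.596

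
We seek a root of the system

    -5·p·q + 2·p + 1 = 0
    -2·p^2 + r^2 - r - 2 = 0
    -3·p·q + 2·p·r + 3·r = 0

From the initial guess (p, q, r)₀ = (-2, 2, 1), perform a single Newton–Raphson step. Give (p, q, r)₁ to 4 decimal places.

(-0.9545, 1.1364, 2.6364)

At (-2, 2, 1): F = (17.0000, -10.0000, 11.0000).
Jacobian J = [[-5·q + 2, -5·p, 0], [-4·p, 0, 2·r - 1], [-3·q + 2·r, -3·p, 2·p + 3]].
At the point, J = [[-8.0000, 10.0000, 0.0000], [8.0000, 0.0000, 1.0000], [-4.0000, 6.0000, -1.0000]] (det J = 88.0000).
Solving J·Δ = −F gives Δ = (1.0455, -0.8636, 1.6364).
Then the next iterate is (p, q, r)₁ = (-0.9545, 1.1364, 2.6364).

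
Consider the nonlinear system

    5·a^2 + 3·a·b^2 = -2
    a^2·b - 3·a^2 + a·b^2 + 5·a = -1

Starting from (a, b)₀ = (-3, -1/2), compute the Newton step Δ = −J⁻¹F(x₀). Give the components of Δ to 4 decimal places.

(1.6232, 0.3033)

At (-3, -1/2): F = (44.7500, -46.2500).
Jacobian J = [[10·a + 3·b^2, 6·a·b], [2·a·b - 6·a + b^2 + 5, a^2 + 2·a·b]].
At the point, J = [[-29.2500, 9.0000], [26.2500, 12.0000]] (det J = -587.2500).
Solving J·Δ = −F gives Δ = (1.6232, 0.3033).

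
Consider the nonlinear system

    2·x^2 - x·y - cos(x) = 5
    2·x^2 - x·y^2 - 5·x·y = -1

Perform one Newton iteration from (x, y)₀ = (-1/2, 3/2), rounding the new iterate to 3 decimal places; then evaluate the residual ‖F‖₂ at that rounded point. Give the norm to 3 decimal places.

40.465

At (-1/2, 3/2): F = (-4.62758, 6.375).
Jacobian J = [[4·x - y + sin(x), -x], [4·x - y^2 - 5·y, -2·x·y - 5·x]].
At the point, J = [[-3.97943, 0.500], [-11.750, 4.000]] (det J = -10.04270).
Solving J·Δ = −F gives Δ = (-2.161, -7.940).
Then the next iterate is (x, y)₁ = (-2.661, -6.440).
Re-evaluating at (-2.661, -6.440): F = (-7.08828, 39.83889), so ‖F‖₂ = 40.465.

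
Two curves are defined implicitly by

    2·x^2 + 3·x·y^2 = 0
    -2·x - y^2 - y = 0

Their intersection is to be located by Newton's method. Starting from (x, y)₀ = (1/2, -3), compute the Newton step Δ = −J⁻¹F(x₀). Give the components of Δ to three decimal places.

(-0.055, 1.378)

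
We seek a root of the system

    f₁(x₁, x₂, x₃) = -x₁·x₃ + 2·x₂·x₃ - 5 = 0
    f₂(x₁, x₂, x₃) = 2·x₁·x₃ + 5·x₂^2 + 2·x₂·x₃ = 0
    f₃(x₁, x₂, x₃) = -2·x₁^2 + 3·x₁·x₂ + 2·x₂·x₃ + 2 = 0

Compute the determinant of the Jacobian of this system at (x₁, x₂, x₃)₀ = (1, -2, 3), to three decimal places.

472.000

J = [[-x₃, 2·x₃, -x₁ + 2·x₂], [2·x₃, 10·x₂ + 2·x₃, 2·x₁ + 2·x₂], [-4·x₁ + 3·x₂, 3·x₁ + 2·x₃, 2·x₂]].
At the point, J = [[-3.000, 6.000, -5.000], [6.000, -14.000, -2.000], [-10.000, 9.000, -4.000]].
det J = 472.000.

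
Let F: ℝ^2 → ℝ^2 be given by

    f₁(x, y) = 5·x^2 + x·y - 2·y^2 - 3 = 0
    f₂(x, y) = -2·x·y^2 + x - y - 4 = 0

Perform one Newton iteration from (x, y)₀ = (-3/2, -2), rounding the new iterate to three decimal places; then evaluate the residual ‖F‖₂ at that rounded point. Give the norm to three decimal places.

1.856

At (-3/2, -2): F = (3.250, 8.500).
Jacobian J = [[10·x + y, x - 4·y], [-2·y^2 + 1, -4·x·y - 1]].
At the point, J = [[-17.000, 6.500], [-7.000, -13.000]] (det J = 266.500).
Solving J·Δ = −F gives Δ = (0.366, 0.457).
Then the next iterate is (x, y)₁ = (-1.134, -1.543).
Re-evaluating at (-1.134, -1.543): F = (0.41784, 1.80877), so ‖F‖₂ = 1.856.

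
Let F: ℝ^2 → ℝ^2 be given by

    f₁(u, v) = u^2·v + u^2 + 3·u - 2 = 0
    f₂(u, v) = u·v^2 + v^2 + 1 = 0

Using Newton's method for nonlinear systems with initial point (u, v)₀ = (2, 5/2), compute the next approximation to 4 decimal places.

At (2, 5/2): F = (18.0000, 19.7500).
Jacobian J = [[2·u·v + 2·u + 3, u^2], [v^2, 2·u·v + 2·v]].
At the point, J = [[17.0000, 4.0000], [6.2500, 15.0000]] (det J = 230.0000).
Solving J·Δ = −F gives Δ = (-0.8304, -0.9707).
Then the next iterate is (u, v)₁ = (1.1696, 1.5293).

(1.1696, 1.5293)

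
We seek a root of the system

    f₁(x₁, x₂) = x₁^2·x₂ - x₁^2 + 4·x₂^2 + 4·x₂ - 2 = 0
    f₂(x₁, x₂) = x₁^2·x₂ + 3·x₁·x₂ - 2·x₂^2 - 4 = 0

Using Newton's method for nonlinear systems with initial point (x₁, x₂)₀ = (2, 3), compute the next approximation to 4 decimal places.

At (2, 3): F = (54.0000, 8.0000).
Jacobian J = [[2·x₁·x₂ - 2·x₁, x₁^2 + 8·x₂ + 4], [2·x₁·x₂ + 3·x₂, x₁^2 + 3·x₁ - 4·x₂]].
At the point, J = [[8.0000, 32.0000], [21.0000, -2.0000]] (det J = -688.0000).
Solving J·Δ = −F gives Δ = (-0.5291, -1.5552).
Then the next iterate is (x₁, x₂)₁ = (1.4709, 1.4448).

(1.4709, 1.4448)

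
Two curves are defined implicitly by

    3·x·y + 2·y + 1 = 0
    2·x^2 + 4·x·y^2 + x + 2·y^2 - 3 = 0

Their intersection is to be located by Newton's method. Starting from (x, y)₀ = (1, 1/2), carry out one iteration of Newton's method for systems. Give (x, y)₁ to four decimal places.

At (1, 1/2): F = (3.5000, 1.5000).
Jacobian J = [[3·y, 3·x + 2], [4·x + 4·y^2 + 1, 8·x·y + 4·y]].
At the point, J = [[1.5000, 5.0000], [6.0000, 6.0000]] (det J = -21.0000).
Solving J·Δ = −F gives Δ = (0.6429, -0.8929).
Then the next iterate is (x, y)₁ = (1.6429, -0.3929).

(1.6429, -0.3929)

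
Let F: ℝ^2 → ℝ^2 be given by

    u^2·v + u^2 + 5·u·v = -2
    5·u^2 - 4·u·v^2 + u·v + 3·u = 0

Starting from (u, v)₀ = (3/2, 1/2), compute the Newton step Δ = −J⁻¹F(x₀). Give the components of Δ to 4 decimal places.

(-0.9267, -0.2706)

At (3/2, 1/2): F = (9.1250, 15.0000).
Jacobian J = [[2·u·v + 2·u + 5·v, u^2 + 5·u], [10·u - 4·v^2 + v + 3, -8·u·v + u]].
At the point, J = [[7.0000, 9.7500], [17.5000, -4.5000]] (det J = -202.1250).
Solving J·Δ = −F gives Δ = (-0.9267, -0.2706).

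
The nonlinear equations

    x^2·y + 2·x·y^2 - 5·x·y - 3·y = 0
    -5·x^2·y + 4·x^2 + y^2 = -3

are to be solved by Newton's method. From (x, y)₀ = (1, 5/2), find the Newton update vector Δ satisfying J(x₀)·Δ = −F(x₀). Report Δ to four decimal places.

At (1, 5/2): F = (-5.0000, 0.7500).
Jacobian J = [[2·x·y + 2·y^2 - 5·y, x^2 + 4·x·y - 5·x - 3], [-10·x·y + 8·x, -5·x^2 + 2·y]].
At the point, J = [[5.0000, 3.0000], [-17.0000, 0.0000]] (det J = 51.0000).
Solving J·Δ = −F gives Δ = (0.0441, 1.5931).

(0.0441, 1.5931)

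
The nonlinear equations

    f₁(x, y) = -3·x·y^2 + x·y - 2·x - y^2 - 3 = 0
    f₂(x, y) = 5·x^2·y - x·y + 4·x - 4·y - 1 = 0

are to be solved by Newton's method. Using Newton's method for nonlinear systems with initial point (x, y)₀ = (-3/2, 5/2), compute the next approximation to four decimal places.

(-1.3093, 1.5847)

At (-3/2, 5/2): F = (18.1250, 14.8750).
Jacobian J = [[-3·y^2 + y - 2, -6·x·y + x - 2·y], [10·x·y - y + 4, 5·x^2 - x - 4]].
At the point, J = [[-18.2500, 16.0000], [-36.0000, 8.7500]] (det J = 416.3125).
Solving J·Δ = −F gives Δ = (0.1907, -0.9153).
Then the next iterate is (x, y)₁ = (-1.3093, 1.5847).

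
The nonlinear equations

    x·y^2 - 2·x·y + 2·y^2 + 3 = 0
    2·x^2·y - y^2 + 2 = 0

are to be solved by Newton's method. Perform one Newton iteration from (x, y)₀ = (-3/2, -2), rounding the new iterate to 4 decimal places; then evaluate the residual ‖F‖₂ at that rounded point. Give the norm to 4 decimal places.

1.9075

At (-3/2, -2): F = (-1.0000, -11.0000).
Jacobian J = [[y^2 - 2·y, 2·x·y - 2·x + 4·y], [4·x·y, 2·x^2 - 2·y]].
At the point, J = [[8.0000, 1.0000], [12.0000, 8.5000]] (det J = 56.0000).
Solving J·Δ = −F gives Δ = (-0.0446, 1.3571).
Then the next iterate is (x, y)₁ = (-1.5446, -0.6429).
Re-evaluating at (-1.5446, -0.6429): F = (1.202179, -1.480968), so ‖F‖₂ = 1.9075.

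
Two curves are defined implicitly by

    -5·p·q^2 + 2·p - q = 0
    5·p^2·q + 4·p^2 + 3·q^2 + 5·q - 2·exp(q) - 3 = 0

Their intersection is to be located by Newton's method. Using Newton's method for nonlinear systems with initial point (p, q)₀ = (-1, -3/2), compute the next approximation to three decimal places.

(0.096, -1.462)

At (-1, -3/2): F = (10.750, -7.69626).
Jacobian J = [[-5·q^2 + 2, -10·p·q - 1], [10·p·q + 8·p, 5·p^2 + 6·q - 2·exp(q) + 5]].
At the point, J = [[-9.250, -16.000], [7.000, 0.55374]] (det J = 106.87791).
Solving J·Δ = −F gives Δ = (1.096, 0.038).
Then the next iterate is (p, q)₁ = (0.096, -1.462).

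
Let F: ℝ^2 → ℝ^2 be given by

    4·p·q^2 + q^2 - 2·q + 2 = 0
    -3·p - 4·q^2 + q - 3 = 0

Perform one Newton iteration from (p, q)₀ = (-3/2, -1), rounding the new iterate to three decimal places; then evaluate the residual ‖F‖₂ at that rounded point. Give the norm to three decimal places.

At (-3/2, -1): F = (-1.000, -3.500).
Jacobian J = [[4·q^2, 8·p·q + 2·q - 2], [-3, -8·q + 1]].
At the point, J = [[4.000, 8.000], [-3.000, 9.000]] (det J = 60.000).
Solving J·Δ = −F gives Δ = (-0.317, 0.283).
Then the next iterate is (p, q)₁ = (-1.817, -0.717).
Re-evaluating at (-1.817, -0.717): F = (0.21169, -0.32236), so ‖F‖₂ = 0.386.

0.386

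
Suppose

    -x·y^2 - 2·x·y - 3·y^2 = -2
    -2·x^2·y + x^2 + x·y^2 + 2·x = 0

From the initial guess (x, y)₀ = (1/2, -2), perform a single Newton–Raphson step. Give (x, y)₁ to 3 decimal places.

At (1/2, -2): F = (-10.000, 4.250).
Jacobian J = [[-y^2 - 2·y, -2·x·y - 2·x - 6·y], [-4·x·y + 2·x + y^2 + 2, -2·x^2 + 2·x·y]].
At the point, J = [[0.000, 13.000], [11.000, -2.500]] (det J = -143.000).
Solving J·Δ = −F gives Δ = (-0.212, 0.769).
Then the next iterate is (x, y)₁ = (0.288, -1.231).

(0.288, -1.231)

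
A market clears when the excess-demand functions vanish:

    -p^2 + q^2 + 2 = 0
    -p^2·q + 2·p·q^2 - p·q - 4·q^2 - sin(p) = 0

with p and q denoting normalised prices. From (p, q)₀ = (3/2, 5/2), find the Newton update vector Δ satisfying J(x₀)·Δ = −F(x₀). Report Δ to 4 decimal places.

(-2.1705, -2.5023)

At (3/2, 5/2): F = (6.0000, -16.622495).
Jacobian J = [[-2·p, 2·q], [-2·p·q + 2·q^2 - q - cos(p), -p^2 + 4·p·q - p - 8·q]].
At the point, J = [[-3.0000, 5.0000], [2.429263, -8.7500]] (det J = 14.103686).
Solving J·Δ = −F gives Δ = (-2.1705, -2.5023).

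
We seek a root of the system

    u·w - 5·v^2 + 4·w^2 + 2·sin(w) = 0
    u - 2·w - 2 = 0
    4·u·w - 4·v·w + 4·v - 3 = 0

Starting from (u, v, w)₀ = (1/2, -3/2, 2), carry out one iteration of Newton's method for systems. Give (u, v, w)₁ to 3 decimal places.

(2.174, -0.229, 0.087)

At (1/2, -3/2, 2): F = (7.56859, -5.500, 7.000).
Jacobian J = [[w, -10·v, u + 8·w + 2·cos(w)], [1, 0, -2], [4·w, -4·w + 4, 4·u - 4·v]].
At the point, J = [[2.000, 15.000, 15.66771], [1.000, 0.000, -2.000], [8.000, -4.000, 8.000]] (det J = -438.67083).
Solving J·Δ = −F gives Δ = (1.674, 1.271, -1.913).
Then the next iterate is (u, v, w)₁ = (2.174, -0.229, 0.087).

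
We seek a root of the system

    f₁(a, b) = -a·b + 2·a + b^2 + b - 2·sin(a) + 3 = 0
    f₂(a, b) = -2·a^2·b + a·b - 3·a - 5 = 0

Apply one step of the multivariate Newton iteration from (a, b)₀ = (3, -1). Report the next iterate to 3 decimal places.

(-1.023, -3.079)

At (3, -1): F = (11.71776, 1.000).
Jacobian J = [[-b - 2·cos(a) + 2, -a + 2·b + 1], [-4·a·b + b - 3, -2·a^2 + a]].
At the point, J = [[4.97998, -4.000], [8.000, -15.000]] (det J = -42.69977).
Solving J·Δ = −F gives Δ = (-4.023, -2.079).
Then the next iterate is (a, b)₁ = (-1.023, -3.079).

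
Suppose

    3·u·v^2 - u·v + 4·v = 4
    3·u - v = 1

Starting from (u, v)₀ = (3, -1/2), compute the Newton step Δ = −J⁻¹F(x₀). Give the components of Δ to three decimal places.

At (3, -1/2): F = (-2.250, 8.500).
Jacobian J = [[3·v^2 - v, 6·u·v - u + 4], [3, -1]].
At the point, J = [[1.250, -8.000], [3.000, -1.000]] (det J = 22.750).
Solving J·Δ = −F gives Δ = (-3.088, -0.764).

(-3.088, -0.764)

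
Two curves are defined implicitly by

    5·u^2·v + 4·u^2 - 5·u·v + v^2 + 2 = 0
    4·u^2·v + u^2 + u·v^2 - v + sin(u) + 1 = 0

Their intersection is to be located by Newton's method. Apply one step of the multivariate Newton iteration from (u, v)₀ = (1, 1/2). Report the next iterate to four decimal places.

(0.4204, 0.3361)

At (1, 1/2): F = (6.2500, 4.591471).
Jacobian J = [[10·u·v + 8·u - 5·v, 5·u^2 - 5·u + 2·v], [8·u·v + 2·u + v^2 + cos(u), 4·u^2 + 2·u·v - 1]].
At the point, J = [[10.5000, 1.0000], [6.790302, 4.0000]] (det J = 35.209698).
Solving J·Δ = −F gives Δ = (-0.5796, -0.1639).
Then the next iterate is (u, v)₁ = (0.4204, 0.3361).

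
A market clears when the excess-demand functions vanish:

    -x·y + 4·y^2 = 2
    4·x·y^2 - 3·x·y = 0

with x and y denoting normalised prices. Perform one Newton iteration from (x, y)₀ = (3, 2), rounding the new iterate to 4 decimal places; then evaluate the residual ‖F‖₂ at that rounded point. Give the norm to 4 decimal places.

At (3, 2): F = (8.0000, 30.0000).
Jacobian J = [[-y, -x + 8·y], [4·y^2 - 3·y, 8·x·y - 3·x]].
At the point, J = [[-2.0000, 13.0000], [10.0000, 39.0000]] (det J = -208.0000).
Solving J·Δ = −F gives Δ = (-0.3750, -0.6731).
Then the next iterate is (x, y)₁ = (2.6250, 1.3269).
Re-evaluating at (2.6250, 1.3269): F = (1.559542, 8.037630), so ‖F‖₂ = 8.1875.

8.1875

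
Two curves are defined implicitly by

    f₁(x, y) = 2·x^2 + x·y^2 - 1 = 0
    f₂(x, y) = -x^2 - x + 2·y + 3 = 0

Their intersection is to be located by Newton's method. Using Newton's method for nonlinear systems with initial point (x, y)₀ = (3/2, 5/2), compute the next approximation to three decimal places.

(1.612, 0.600)

At (3/2, 5/2): F = (12.875, 4.250).
Jacobian J = [[4·x + y^2, 2·x·y], [-2·x - 1, 2]].
At the point, J = [[12.250, 7.500], [-4.000, 2.000]] (det J = 54.500).
Solving J·Δ = −F gives Δ = (0.112, -1.900).
Then the next iterate is (x, y)₁ = (1.612, 0.600).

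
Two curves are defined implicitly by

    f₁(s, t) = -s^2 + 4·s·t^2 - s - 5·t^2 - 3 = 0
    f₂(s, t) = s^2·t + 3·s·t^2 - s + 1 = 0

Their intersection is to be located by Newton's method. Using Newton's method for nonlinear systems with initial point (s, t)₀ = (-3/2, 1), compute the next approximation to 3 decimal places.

(0.181, 0.788)

At (-3/2, 1): F = (-14.750, 0.250).
Jacobian J = [[-2·s + 4·t^2 - 1, 8·s·t - 10·t], [2·s·t + 3·t^2 - 1, s^2 + 6·s·t]].
At the point, J = [[6.000, -22.000], [-1.000, -6.750]] (det J = -62.500).
Solving J·Δ = −F gives Δ = (1.681, -0.212).
Then the next iterate is (s, t)₁ = (0.181, 0.788).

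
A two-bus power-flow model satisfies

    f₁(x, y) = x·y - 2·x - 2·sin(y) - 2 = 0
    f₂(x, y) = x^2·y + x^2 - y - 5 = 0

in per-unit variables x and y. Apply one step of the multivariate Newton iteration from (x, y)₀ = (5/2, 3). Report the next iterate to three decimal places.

At (5/2, 3): F = (0.21776, 17.000).
Jacobian J = [[y - 2, x - 2·cos(y)], [2·x·y + 2·x, x^2 - 1]].
At the point, J = [[1.000, 4.47998], [20.000, 5.250]] (det J = -84.34970).
Solving J·Δ = −F gives Δ = (-0.889, 0.150).
Then the next iterate is (x, y)₁ = (1.611, 3.150).

(1.611, 3.150)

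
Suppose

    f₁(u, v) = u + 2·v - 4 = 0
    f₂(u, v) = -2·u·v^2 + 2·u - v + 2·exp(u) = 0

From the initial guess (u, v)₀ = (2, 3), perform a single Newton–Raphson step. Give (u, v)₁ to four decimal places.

(-0.6403, 2.3202)

At (2, 3): F = (4.0000, -20.221888).
Jacobian J = [[1, 2], [-2·v^2 + 2·exp(u) + 2, -4·u·v - 1]].
At the point, J = [[1.0000, 2.0000], [-1.221888, -25.0000]] (det J = -22.556224).
Solving J·Δ = −F gives Δ = (-2.6403, -0.6798).
Then the next iterate is (u, v)₁ = (-0.6403, 2.3202).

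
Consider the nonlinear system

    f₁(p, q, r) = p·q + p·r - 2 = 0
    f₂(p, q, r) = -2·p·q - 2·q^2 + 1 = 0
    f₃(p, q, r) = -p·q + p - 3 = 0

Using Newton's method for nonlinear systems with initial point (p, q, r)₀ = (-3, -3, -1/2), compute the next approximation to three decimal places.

(0.056, -2.074, -2.157)

At (-3, -3, -1/2): F = (8.500, -35.000, -15.000).
Jacobian J = [[q + r, p, p], [-2·q, -2·p - 4·q, 0], [-q + 1, -p, 0]].
At the point, J = [[-3.500, -3.000, -3.000], [6.000, 18.000, 0.000], [4.000, 3.000, 0.000]] (det J = 162.000).
Solving J·Δ = −F gives Δ = (3.056, 0.926, -1.657).
Then the next iterate is (p, q, r)₁ = (0.056, -2.074, -2.157).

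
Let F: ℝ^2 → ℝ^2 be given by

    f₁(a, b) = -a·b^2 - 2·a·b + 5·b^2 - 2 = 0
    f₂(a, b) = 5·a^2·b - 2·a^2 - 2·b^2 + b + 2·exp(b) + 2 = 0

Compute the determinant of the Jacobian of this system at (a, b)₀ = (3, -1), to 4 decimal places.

J = [[-b^2 - 2·b, -2·a·b - 2·a + 10·b], [10·a·b - 4·a, 5·a^2 - 4·b + 2·exp(b) + 1]].
At the point, J = [[1.0000, -10.0000], [-42.0000, 50.735759]].
det J = -369.2642.

-369.2642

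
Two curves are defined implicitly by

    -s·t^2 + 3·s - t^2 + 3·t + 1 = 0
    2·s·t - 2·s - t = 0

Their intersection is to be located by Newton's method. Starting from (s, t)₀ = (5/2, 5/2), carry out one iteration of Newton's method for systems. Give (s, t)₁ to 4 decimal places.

(0.8934, 2.4549)

At (5/2, 5/2): F = (-5.8750, 5.0000).
Jacobian J = [[-t^2 + 3, -2·s·t - 2·t + 3], [2·t - 2, 2·s - 1]].
At the point, J = [[-3.2500, -14.5000], [3.0000, 4.0000]] (det J = 30.5000).
Solving J·Δ = −F gives Δ = (-1.6066, -0.0451).
Then the next iterate is (s, t)₁ = (0.8934, 2.4549).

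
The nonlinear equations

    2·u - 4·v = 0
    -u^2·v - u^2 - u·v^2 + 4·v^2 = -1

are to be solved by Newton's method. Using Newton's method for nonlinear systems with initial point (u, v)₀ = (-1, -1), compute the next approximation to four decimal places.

At (-1, -1): F = (2.0000, 6.0000).
Jacobian J = [[2, -4], [-2·u·v - 2·u - v^2, -u^2 - 2·u·v + 8·v]].
At the point, J = [[2.0000, -4.0000], [-1.0000, -11.0000]] (det J = -26.0000).
Solving J·Δ = −F gives Δ = (0.0769, 0.5385).
Then the next iterate is (u, v)₁ = (-0.9231, -0.4615).

(-0.9231, -0.4615)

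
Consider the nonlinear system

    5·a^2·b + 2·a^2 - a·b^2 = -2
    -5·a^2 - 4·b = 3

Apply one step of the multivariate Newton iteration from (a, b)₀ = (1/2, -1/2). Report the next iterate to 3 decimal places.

(0.761, -1.388)

At (1/2, -1/2): F = (1.750, -2.250).
Jacobian J = [[10·a·b + 4·a - b^2, 5·a^2 - 2·a·b], [-10·a, -4]].
At the point, J = [[-0.750, 1.750], [-5.000, -4.000]] (det J = 11.750).
Solving J·Δ = −F gives Δ = (0.261, -0.888).
Then the next iterate is (a, b)₁ = (0.761, -1.388).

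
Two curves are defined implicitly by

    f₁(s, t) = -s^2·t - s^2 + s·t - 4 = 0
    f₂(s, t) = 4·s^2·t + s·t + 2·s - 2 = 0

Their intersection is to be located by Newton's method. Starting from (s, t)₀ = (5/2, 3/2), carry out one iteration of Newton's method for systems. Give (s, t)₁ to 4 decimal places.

(0.9700, 1.7548)

At (5/2, 3/2): F = (-15.8750, 44.2500).
Jacobian J = [[-2·s·t - 2·s + t, -s^2 + s], [8·s·t + t + 2, 4·s^2 + s]].
At the point, J = [[-11.0000, -3.7500], [33.5000, 27.5000]] (det J = -176.8750).
Solving J·Δ = −F gives Δ = (-1.5300, 0.2548).
Then the next iterate is (s, t)₁ = (0.9700, 1.7548).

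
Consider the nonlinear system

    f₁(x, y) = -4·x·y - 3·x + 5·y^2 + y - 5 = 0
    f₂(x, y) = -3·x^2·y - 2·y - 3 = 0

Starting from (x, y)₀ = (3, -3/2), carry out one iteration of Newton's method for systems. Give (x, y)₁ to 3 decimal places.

(1.936, -1.094)

At (3, -3/2): F = (13.750, 40.500).
Jacobian J = [[-4·y - 3, -4·x + 10·y + 1], [-6·x·y, -3·x^2 - 2]].
At the point, J = [[3.000, -26.000], [27.000, -29.000]] (det J = 615.000).
Solving J·Δ = −F gives Δ = (-1.064, 0.406).
Then the next iterate is (x, y)₁ = (1.936, -1.094).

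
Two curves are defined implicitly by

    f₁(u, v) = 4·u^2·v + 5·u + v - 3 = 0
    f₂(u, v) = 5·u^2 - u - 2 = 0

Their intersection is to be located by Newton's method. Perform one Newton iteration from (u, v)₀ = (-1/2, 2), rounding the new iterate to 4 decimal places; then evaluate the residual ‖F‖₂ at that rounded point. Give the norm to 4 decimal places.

At (-1/2, 2): F = (-1.5000, -0.2500).
Jacobian J = [[8·u·v + 5, 4·u^2 + 1], [10·u - 1, 0]].
At the point, J = [[-3.0000, 2.0000], [-6.0000, 0.0000]] (det J = 12.0000).
Solving J·Δ = −F gives Δ = (-0.0417, 0.6875).
Then the next iterate is (u, v)₁ = (-0.5417, 2.6875).
Re-evaluating at (-0.5417, 2.6875): F = (0.133468, 0.008894), so ‖F‖₂ = 0.1338.

0.1338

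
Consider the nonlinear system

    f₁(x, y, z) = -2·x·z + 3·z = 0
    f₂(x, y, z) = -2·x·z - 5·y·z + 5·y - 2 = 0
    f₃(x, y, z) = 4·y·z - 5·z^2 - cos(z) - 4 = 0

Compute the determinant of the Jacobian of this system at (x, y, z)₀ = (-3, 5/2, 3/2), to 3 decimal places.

-309.019

J = [[-2·z, 0, -2·x + 3], [-2·z, -5·z + 5, -2·x - 5·y], [0, 4·z, 4·y - 10·z + sin(z)]].
At the point, J = [[-3.000, 0.000, 9.000], [-3.000, -2.500, -6.500], [0.000, 6.000, -4.00251]].
det J = -309.019.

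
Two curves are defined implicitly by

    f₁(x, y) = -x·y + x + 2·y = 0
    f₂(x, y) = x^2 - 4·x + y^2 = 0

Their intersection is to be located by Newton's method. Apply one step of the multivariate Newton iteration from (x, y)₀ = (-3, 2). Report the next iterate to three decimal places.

At (-3, 2): F = (7.000, 25.000).
Jacobian J = [[-y + 1, -x + 2], [2·x - 4, 2·y]].
At the point, J = [[-1.000, 5.000], [-10.000, 4.000]] (det J = 46.000).
Solving J·Δ = −F gives Δ = (2.109, -0.978).
Then the next iterate is (x, y)₁ = (-0.891, 1.022).

(-0.891, 1.022)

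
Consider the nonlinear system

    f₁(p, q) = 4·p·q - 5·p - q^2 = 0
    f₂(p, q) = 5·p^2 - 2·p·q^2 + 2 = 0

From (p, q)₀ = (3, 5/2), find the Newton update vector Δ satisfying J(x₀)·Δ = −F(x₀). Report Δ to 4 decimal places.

At (3, 5/2): F = (8.7500, 9.5000).
Jacobian J = [[4·q - 5, 4·p - 2·q], [10·p - 2·q^2, -4·p·q]].
At the point, J = [[5.0000, 7.0000], [17.5000, -30.0000]] (det J = -272.5000).
Solving J·Δ = −F gives Δ = (-1.2073, -0.3876).

(-1.2073, -0.3876)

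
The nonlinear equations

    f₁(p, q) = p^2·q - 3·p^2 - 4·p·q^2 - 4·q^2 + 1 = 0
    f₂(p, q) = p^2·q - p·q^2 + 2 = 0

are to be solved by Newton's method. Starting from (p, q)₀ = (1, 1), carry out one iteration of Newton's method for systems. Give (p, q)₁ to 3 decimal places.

At (1, 1): F = (-9.000, 2.000).
Jacobian J = [[2·p·q - 6·p - 4·q^2, p^2 - 8·p·q - 8·q], [2·p·q - q^2, p^2 - 2·p·q]].
At the point, J = [[-8.000, -15.000], [1.000, -1.000]] (det J = 23.000).
Solving J·Δ = −F gives Δ = (-1.696, 0.304).
Then the next iterate is (p, q)₁ = (-0.696, 1.304).

(-0.696, 1.304)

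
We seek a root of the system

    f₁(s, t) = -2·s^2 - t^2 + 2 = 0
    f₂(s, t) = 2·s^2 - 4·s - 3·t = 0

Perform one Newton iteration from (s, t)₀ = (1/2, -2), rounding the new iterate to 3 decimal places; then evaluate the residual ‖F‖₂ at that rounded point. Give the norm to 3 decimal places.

2.404

At (1/2, -2): F = (-2.500, 4.500).
Jacobian J = [[-4·s, -2·t], [4·s - 4, -3]].
At the point, J = [[-2.000, 4.000], [-2.000, -3.000]] (det J = 14.000).
Solving J·Δ = −F gives Δ = (0.750, 1.000).
Then the next iterate is (s, t)₁ = (1.250, -1.000).
Re-evaluating at (1.250, -1.000): F = (-2.125, 1.125), so ‖F‖₂ = 2.404.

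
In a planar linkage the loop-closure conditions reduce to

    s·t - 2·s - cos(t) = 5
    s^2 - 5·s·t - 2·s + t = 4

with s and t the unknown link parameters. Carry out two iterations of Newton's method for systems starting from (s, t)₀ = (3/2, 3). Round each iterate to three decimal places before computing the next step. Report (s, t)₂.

(-4.851, -11.190)

At (3/2, 3): F = (-2.51001, -24.250).
Jacobian J = [[t - 2, s + sin(t)], [2·s - 5·t - 2, -5·s + 1]].
At the point, J = [[1.000, 1.64112], [-14.000, -6.500]] (det J = 16.47568).
Solving J·Δ = −F gives Δ = (-3.406, 3.605).
Then the next iterate is (s, t)₁ = (-1.906, 6.605).
Round to (-1.906, 6.605) and repeat: F = (-14.72579, 72.99549), J = [[4.605, -1.58971], [-38.837, 10.530]].
Δ = (-2.945, -17.795), so (s, t)₂ = (-4.851, -11.190).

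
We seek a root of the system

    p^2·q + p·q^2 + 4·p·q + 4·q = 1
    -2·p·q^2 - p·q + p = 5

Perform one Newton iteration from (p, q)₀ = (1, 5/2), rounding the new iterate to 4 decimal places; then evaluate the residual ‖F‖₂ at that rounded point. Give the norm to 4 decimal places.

At (1, 5/2): F = (27.7500, -19.0000).
Jacobian J = [[2·p·q + q^2 + 4·q, p^2 + 2·p·q + 4·p + 4], [-2·q^2 - q + 1, -4·p·q - p]].
At the point, J = [[21.2500, 14.0000], [-14.0000, -11.0000]] (det J = -37.7500).
Solving J·Δ = −F gives Δ = (-1.0397, -0.4040).
Then the next iterate is (p, q)₁ = (-0.0397, 2.0960).
Re-evaluating at (-0.0397, 2.0960): F = (6.880048, -4.607667), so ‖F‖₂ = 8.2804.

8.2804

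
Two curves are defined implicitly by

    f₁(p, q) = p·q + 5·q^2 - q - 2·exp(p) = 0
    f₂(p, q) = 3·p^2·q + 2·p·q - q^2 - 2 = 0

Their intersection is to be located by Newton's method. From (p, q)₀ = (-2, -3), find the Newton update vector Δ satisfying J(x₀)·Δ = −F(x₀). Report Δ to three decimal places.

(0.427, 1.586)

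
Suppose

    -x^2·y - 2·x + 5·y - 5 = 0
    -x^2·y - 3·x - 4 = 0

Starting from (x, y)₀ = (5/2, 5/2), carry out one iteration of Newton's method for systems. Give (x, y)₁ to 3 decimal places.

(1.825, -0.165)

At (5/2, 5/2): F = (-13.125, -27.125).
Jacobian J = [[-2·x·y - 2, -x^2 + 5], [-2·x·y - 3, -x^2]].
At the point, J = [[-14.500, -1.250], [-15.500, -6.250]] (det J = 71.250).
Solving J·Δ = −F gives Δ = (-0.675, -2.665).
Then the next iterate is (x, y)₁ = (1.825, -0.165).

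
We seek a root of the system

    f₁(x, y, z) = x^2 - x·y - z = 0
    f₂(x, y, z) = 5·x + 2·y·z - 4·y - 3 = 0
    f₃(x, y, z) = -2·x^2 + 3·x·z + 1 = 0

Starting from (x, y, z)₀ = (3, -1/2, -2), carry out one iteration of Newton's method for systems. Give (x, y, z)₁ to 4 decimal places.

At (3, -1/2, -2): F = (12.5000, 16.0000, -35.0000).
Jacobian J = [[2·x - y, -x, -1], [5, 2·z - 4, 2·y], [-4·x + 3·z, 0, 3·x]].
At the point, J = [[6.5000, -3.0000, -1.0000], [5.0000, -8.0000, -1.0000], [-18.0000, 0.0000, 9.0000]] (det J = -243.0000).
Solving J·Δ = −F gives Δ = (-1.2058, 1.0617, 1.4774).
Then the next iterate is (x, y, z)₁ = (1.7942, 0.5617, -0.5226).

(1.7942, 0.5617, -0.5226)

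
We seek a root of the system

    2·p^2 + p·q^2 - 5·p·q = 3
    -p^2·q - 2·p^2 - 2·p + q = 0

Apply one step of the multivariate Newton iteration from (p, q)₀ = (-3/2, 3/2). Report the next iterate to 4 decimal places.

(-1.6393, -2.1475)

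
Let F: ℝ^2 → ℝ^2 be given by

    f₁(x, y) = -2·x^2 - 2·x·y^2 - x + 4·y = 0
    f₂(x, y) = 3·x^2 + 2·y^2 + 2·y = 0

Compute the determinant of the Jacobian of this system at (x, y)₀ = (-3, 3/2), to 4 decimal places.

J = [[-4·x - 2·y^2 - 1, -4·x·y + 4], [6·x, 4·y + 2]].
At the point, J = [[6.5000, 22.0000], [-18.0000, 8.0000]].
det J = 448.0000.

448.0000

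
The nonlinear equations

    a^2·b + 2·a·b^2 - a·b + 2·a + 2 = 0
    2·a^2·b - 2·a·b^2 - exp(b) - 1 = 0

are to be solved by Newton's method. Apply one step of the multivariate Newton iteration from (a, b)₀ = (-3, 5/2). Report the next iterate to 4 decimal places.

(-2.0420, 1.7014)

At (-3, 5/2): F = (-11.5000, 69.317506).
Jacobian J = [[2·a·b + 2·b^2 - b + 2, a^2 + 4·a·b - a], [4·a·b - 2·b^2, 2·a^2 - 4·a·b - exp(b)]].
At the point, J = [[-3.0000, -18.0000], [-42.5000, 35.817506]] (det J = -872.452518).
Solving J·Δ = −F gives Δ = (0.9580, -0.7986).
Then the next iterate is (a, b)₁ = (-2.0420, 1.7014).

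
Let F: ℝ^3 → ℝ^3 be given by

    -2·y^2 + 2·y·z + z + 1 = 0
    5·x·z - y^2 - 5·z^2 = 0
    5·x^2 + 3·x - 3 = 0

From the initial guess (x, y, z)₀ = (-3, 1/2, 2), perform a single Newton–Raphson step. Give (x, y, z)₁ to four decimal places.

(-1.7778, -0.6977, 0.9477)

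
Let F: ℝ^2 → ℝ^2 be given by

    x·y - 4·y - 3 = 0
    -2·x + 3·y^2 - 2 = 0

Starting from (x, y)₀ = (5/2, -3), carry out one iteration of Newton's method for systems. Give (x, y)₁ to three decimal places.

(2.441, -1.882)

At (5/2, -3): F = (1.500, 20.000).
Jacobian J = [[y, x - 4], [-2, 6·y]].
At the point, J = [[-3.000, -1.500], [-2.000, -18.000]] (det J = 51.000).
Solving J·Δ = −F gives Δ = (-0.059, 1.118).
Then the next iterate is (x, y)₁ = (2.441, -1.882).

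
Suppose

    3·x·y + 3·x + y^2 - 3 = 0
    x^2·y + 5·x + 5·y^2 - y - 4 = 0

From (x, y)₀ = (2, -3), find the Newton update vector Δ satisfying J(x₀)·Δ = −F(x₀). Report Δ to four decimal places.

At (2, -3): F = (-6.0000, 42.0000).
Jacobian J = [[3·y + 3, 3·x + 2·y], [2·x·y + 5, x^2 + 10·y - 1]].
At the point, J = [[-6.0000, 0.0000], [-7.0000, -27.0000]] (det J = 162.0000).
Solving J·Δ = −F gives Δ = (-1.0000, 1.8148).

(-1.0000, 1.8148)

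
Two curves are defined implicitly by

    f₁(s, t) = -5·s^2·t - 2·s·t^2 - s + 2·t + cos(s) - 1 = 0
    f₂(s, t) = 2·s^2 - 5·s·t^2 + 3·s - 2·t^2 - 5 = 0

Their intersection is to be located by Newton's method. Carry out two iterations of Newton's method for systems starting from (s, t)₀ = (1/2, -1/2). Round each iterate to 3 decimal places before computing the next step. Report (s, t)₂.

(0.885, -0.557)

At (1/2, -1/2): F = (-1.24742, -4.125).
Jacobian J = [[-10·s·t - 2·t^2 - sin(s) - 1, -5·s^2 - 4·s·t + 2], [4·s - 5·t^2 + 3, -10·s·t - 4·t]].
At the point, J = [[0.52057, 1.750], [3.750, 4.500]] (det J = -4.21991).
Solving J·Δ = −F gives Δ = (0.380, 0.600).
Then the next iterate is (s, t)₁ = (0.880, 0.100).
Round to (0.880, 0.100) and repeat: F = (-1.44765, -0.87520), J = [[-2.67074, -2.224], [6.470, -1.280]].
Δ = (0.005, -0.657), so (s, t)₂ = (0.885, -0.557).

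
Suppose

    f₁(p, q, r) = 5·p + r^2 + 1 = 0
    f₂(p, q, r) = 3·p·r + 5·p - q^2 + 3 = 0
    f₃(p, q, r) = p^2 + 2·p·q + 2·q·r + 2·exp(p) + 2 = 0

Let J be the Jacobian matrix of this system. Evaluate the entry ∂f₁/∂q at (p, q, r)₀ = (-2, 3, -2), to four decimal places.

0.0000

∂f₁/∂q = 0.
At (-2, 3, -2) this is 0.0000.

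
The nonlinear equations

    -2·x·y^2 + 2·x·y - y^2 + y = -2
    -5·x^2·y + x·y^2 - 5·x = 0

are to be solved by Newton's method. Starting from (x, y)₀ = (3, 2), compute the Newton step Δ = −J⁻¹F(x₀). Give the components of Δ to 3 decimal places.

(-1.355, -0.313)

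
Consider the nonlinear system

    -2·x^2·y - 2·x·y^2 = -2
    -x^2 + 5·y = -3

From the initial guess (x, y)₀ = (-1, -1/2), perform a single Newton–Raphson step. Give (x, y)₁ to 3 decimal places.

(2.444, -1.778)

At (-1, -1/2): F = (3.500, -0.500).
Jacobian J = [[-4·x·y - 2·y^2, -2·x^2 - 4·x·y], [-2·x, 5]].
At the point, J = [[-2.500, -4.000], [2.000, 5.000]] (det J = -4.500).
Solving J·Δ = −F gives Δ = (3.444, -1.278).
Then the next iterate is (x, y)₁ = (2.444, -1.778).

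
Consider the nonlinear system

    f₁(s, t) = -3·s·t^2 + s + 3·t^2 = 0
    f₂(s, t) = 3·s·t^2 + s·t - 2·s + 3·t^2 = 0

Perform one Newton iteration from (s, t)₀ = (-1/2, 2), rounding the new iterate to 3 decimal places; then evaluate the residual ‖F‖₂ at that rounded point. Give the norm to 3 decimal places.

At (-1/2, 2): F = (17.500, 6.000).
Jacobian J = [[-3·t^2 + 1, -6·s·t + 6·t], [3·t^2 + t - 2, 6·s·t + s + 6·t]].
At the point, J = [[-11.000, 18.000], [12.000, 5.500]] (det J = -276.500).
Solving J·Δ = −F gives Δ = (-0.042, -0.998).
Then the next iterate is (s, t)₁ = (-0.542, 1.002).
Re-evaluating at (-0.542, 1.002): F = (4.10252, 1.92042), so ‖F‖₂ = 4.530.

4.530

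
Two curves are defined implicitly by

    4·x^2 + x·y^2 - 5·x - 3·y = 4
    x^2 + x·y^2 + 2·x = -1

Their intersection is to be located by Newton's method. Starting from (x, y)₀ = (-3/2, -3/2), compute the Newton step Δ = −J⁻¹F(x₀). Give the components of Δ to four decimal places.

At (-3/2, -3/2): F = (13.6250, -3.1250).
Jacobian J = [[8·x + y^2 - 5, 2·x·y - 3], [2·x + y^2 + 2, 2·x·y]].
At the point, J = [[-14.7500, 1.5000], [1.2500, 4.5000]] (det J = -68.2500).
Solving J·Δ = −F gives Δ = (0.9670, 0.4258).

(0.9670, 0.4258)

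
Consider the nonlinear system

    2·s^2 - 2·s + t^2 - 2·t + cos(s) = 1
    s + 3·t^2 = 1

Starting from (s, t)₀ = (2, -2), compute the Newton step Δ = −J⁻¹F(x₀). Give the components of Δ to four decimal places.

At (2, -2): F = (10.583853, 13.0000).
Jacobian J = [[4·s - sin(s) - 2, 2·t - 2], [1, 6·t]].
At the point, J = [[5.090703, -6.0000], [1.0000, -12.0000]] (det J = -55.088431).
Solving J·Δ = −F gives Δ = (-0.8896, 1.0092).

(-0.8896, 1.0092)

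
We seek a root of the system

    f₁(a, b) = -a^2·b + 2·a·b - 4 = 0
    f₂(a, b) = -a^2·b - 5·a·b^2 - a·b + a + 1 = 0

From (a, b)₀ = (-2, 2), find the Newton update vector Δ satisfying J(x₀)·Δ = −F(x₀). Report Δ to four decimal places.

(1.3636, -0.4545)

At (-2, 2): F = (-20.0000, 35.0000).
Jacobian J = [[-2·a·b + 2·b, -a^2 + 2·a], [-2·a·b - 5·b^2 - b + 1, -a^2 - 10·a·b - a]].
At the point, J = [[12.0000, -8.0000], [-13.0000, 38.0000]] (det J = 352.0000).
Solving J·Δ = −F gives Δ = (1.3636, -0.4545).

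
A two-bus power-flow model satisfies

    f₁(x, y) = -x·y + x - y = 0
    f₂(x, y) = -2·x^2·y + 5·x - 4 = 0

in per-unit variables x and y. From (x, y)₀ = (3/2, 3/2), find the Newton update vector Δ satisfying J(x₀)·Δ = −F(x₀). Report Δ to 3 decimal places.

(0.258, -0.952)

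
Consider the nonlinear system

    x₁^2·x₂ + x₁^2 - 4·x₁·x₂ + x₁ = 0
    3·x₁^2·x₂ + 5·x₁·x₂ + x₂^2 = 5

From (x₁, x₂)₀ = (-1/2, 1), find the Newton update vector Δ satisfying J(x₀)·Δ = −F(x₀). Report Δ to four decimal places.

(2.3370, 4.3043)

At (-1/2, 1): F = (2.0000, -5.7500).
Jacobian J = [[2·x₁·x₂ + 2·x₁ - 4·x₂ + 1, x₁^2 - 4·x₁], [6·x₁·x₂ + 5·x₂, 3·x₁^2 + 5·x₁ + 2·x₂]].
At the point, J = [[-5.0000, 2.2500], [2.0000, 0.2500]] (det J = -5.7500).
Solving J·Δ = −F gives Δ = (2.3370, 4.3043).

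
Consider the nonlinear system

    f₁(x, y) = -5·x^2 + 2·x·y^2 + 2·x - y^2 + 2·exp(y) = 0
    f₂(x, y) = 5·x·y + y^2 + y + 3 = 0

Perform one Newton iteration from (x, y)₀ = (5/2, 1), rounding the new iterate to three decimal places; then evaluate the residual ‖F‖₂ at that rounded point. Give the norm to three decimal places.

5.629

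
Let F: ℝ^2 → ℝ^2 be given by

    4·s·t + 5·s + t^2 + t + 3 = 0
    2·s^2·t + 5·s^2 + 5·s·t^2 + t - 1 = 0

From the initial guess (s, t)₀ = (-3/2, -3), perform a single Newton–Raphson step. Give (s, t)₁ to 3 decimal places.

(-2.494, -0.595)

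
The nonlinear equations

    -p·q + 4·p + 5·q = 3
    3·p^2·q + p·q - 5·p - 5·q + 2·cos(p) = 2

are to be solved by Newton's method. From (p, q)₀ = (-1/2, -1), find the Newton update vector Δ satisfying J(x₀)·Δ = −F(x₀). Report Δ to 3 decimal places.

(0.906, 1.085)

At (-1/2, -1): F = (-10.500, 7.00517).
Jacobian J = [[-q + 4, -p + 5], [6·p·q + q - 2·sin(p) - 5, 3·p^2 + p - 5]].
At the point, J = [[5.000, 5.500], [-2.04115, -4.750]] (det J = -12.52368).
Solving J·Δ = −F gives Δ = (0.906, 1.085).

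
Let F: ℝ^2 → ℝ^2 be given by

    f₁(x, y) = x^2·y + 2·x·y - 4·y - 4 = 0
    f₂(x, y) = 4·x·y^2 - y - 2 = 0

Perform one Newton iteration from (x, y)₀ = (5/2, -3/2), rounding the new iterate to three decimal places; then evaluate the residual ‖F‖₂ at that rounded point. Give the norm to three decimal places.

At (5/2, -3/2): F = (-14.875, 22.000).
Jacobian J = [[2·x·y + 2·y, x^2 + 2·x - 4], [4·y^2, 8·x·y - 1]].
At the point, J = [[-10.500, 7.250], [9.000, -31.000]] (det J = 260.250).
Solving J·Δ = −F gives Δ = (-1.159, 0.373).
Then the next iterate is (x, y)₁ = (1.341, -1.127).
Re-evaluating at (1.341, -1.127): F = (-4.54128, 5.93997), so ‖F‖₂ = 7.477.

7.477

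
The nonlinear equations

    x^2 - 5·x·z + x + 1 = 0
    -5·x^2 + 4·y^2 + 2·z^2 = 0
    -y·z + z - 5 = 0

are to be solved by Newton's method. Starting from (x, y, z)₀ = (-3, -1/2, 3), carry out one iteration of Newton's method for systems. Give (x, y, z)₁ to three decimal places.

At (-3, -1/2, 3): F = (52.000, -26.000, -0.500).
Jacobian J = [[2·x - 5·z + 1, 0, -5·x], [-10·x, 8·y, 4·z], [0, -z, -y + 1]].
At the point, J = [[-20.000, 0.000, 15.000], [30.000, -4.000, 12.000], [0.000, -3.000, 1.500]] (det J = -1950.000).
Solving J·Δ = −F gives Δ = (1.385, -0.977, -1.621).
Then the next iterate is (x, y, z)₁ = (-1.615, -1.477, 1.379).

(-1.615, -1.477, 1.379)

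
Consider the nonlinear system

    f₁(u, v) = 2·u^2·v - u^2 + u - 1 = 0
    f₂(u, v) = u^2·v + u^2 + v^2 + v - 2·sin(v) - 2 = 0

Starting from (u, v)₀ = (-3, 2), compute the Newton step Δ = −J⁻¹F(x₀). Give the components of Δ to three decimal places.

At (-3, 2): F = (23.000, 29.18141).
Jacobian J = [[4·u·v - 2·u + 1, 2·u^2], [2·u·v + 2·u, u^2 + 2·v - 2·cos(v) + 1]].
At the point, J = [[-17.000, 18.000], [-18.000, 14.83229]] (det J = 71.85101).
Solving J·Δ = −F gives Δ = (2.563, 1.142).

(2.563, 1.142)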